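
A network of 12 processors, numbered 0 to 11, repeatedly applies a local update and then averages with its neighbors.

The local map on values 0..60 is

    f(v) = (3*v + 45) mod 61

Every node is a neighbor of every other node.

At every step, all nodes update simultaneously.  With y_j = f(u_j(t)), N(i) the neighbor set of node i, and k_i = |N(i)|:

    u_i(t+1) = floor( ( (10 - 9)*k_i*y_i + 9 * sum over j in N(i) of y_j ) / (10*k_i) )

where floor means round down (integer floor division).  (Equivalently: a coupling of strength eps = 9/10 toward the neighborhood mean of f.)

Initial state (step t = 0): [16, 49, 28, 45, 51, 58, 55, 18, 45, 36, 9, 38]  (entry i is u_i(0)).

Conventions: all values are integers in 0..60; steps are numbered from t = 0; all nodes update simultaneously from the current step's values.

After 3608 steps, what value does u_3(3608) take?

Answer: u_3(3608) = 60
Key observation: The state at step 2, [11, 11, 11, 11, 11, 11, 11, 11, 11, 11, 11, 11], reappears at step 12: the system is in a cycle of period 10 from step 2 on.  Therefore the state at step 3608 equals the state at step 2 + ((3608 - 2) mod 10) = 8, which is [60, 60, 60, 60, 60, 60, 60, 60, 60, 60, 60, 60].

Derivation:
t=0: [16, 49, 28, 45, 51, 58, 55, 18, 45, 36, 9, 38]
t=1: [29, 29, 29, 30, 29, 30, 29, 30, 30, 29, 29, 30]
t=2: [11, 11, 11, 11, 11, 11, 11, 11, 11, 11, 11, 11]
t=3: [17, 17, 17, 17, 17, 17, 17, 17, 17, 17, 17, 17]
t=4: [35, 35, 35, 35, 35, 35, 35, 35, 35, 35, 35, 35]
t=5: [28, 28, 28, 28, 28, 28, 28, 28, 28, 28, 28, 28]
t=6: [7, 7, 7, 7, 7, 7, 7, 7, 7, 7, 7, 7]
t=7: [5, 5, 5, 5, 5, 5, 5, 5, 5, 5, 5, 5]
t=8: [60, 60, 60, 60, 60, 60, 60, 60, 60, 60, 60, 60]
t=9: [42, 42, 42, 42, 42, 42, 42, 42, 42, 42, 42, 42]
t=10: [49, 49, 49, 49, 49, 49, 49, 49, 49, 49, 49, 49]
t=11: [9, 9, 9, 9, 9, 9, 9, 9, 9, 9, 9, 9]
t=12: [11, 11, 11, 11, 11, 11, 11, 11, 11, 11, 11, 11]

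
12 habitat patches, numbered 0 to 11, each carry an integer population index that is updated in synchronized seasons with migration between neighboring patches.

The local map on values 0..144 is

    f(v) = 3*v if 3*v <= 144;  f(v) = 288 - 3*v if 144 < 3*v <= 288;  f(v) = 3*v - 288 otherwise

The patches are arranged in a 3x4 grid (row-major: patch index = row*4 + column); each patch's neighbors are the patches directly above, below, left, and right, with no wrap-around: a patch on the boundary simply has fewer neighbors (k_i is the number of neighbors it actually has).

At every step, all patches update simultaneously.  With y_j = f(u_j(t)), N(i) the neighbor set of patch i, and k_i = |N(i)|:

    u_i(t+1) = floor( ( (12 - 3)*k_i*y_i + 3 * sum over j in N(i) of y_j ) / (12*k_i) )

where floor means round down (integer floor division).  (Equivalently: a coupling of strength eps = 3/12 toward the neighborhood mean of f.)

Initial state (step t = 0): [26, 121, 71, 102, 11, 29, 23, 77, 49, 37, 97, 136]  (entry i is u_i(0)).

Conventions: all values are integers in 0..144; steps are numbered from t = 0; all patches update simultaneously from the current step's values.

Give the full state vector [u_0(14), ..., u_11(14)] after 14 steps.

Answer: [35, 71, 78, 18, 29, 94, 20, 19, 49, 84, 71, 78]

Derivation:
t=0: [26, 121, 71, 102, 11, 29, 23, 77, 49, 37, 97, 136]
t=1: [72, 76, 69, 30, 50, 83, 65, 60, 123, 102, 27, 97]
t=2: [78, 61, 81, 91, 119, 48, 89, 96, 80, 30, 70, 25]
t=3: [62, 99, 45, 16, 72, 125, 32, 9, 55, 90, 74, 66]
t=4: [86, 33, 114, 56, 80, 77, 91, 39, 103, 36, 66, 79]
t=5: [40, 86, 60, 111, 45, 59, 31, 103, 35, 95, 82, 64]
t=6: [110, 50, 95, 49, 129, 99, 87, 35, 96, 23, 47, 79]
t=7: [61, 108, 27, 119, 78, 27, 36, 97, 21, 64, 118, 69]
t=8: [90, 49, 78, 62, 61, 79, 95, 23, 66, 89, 73, 69]
t=9: [44, 116, 61, 91, 92, 55, 17, 67, 83, 33, 60, 78]
t=10: [108, 75, 89, 35, 33, 106, 64, 75, 43, 96, 98, 64]
t=11: [47, 54, 37, 89, 90, 38, 79, 72, 109, 13, 20, 80]
t=12: [123, 125, 99, 38, 38, 100, 60, 64, 36, 47, 56, 52]
t=13: [85, 73, 32, 98, 102, 37, 95, 101, 112, 125, 121, 126]
t=14: [35, 71, 78, 18, 29, 94, 20, 19, 49, 84, 71, 78]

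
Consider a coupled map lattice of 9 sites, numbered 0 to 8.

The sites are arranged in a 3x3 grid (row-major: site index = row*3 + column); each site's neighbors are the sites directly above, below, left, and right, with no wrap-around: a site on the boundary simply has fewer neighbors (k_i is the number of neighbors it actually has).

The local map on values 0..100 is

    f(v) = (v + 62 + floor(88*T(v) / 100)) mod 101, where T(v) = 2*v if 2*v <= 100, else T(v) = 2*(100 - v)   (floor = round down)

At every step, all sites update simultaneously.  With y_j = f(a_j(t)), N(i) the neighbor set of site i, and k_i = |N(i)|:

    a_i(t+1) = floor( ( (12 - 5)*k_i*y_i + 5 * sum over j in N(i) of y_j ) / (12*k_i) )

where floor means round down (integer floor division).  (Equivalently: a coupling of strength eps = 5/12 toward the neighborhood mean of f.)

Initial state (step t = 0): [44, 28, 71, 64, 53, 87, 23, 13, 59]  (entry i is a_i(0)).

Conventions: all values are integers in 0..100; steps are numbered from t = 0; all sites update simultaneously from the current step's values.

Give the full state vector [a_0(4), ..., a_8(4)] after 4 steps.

Answer: [80, 80, 80, 79, 77, 77, 79, 76, 75]

Derivation:
t=0: [44, 28, 71, 64, 53, 87, 23, 13, 59]
t=1: [74, 58, 70, 79, 86, 78, 52, 86, 88]
t=2: [81, 86, 83, 78, 74, 76, 87, 74, 71]
t=3: [74, 73, 73, 76, 78, 78, 73, 79, 81]
t=4: [80, 80, 80, 79, 77, 77, 79, 76, 75]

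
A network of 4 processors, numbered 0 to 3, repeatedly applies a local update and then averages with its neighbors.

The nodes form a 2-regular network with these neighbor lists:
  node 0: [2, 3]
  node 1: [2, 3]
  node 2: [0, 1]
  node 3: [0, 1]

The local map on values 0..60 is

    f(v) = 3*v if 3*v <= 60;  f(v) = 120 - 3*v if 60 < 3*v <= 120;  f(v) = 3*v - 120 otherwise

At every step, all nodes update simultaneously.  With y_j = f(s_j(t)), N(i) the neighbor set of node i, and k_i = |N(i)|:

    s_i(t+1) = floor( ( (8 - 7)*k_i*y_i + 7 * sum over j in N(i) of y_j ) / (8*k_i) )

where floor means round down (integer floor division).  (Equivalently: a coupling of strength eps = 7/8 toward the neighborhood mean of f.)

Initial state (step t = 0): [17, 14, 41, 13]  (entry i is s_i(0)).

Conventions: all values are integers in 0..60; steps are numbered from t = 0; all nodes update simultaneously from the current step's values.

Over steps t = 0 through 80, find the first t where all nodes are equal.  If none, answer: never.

Simulating step by step:
t=0: [17, 14, 41, 13]  (not all equal)
t=1: [24, 23, 41, 45]  (not all equal)
t=2: [13, 14, 43, 45]  (not all equal)
t=3: [15, 15, 36, 37]  (not all equal)
t=4: [14, 14, 40, 40]  (not all equal)
t=5: [5, 5, 36, 36]  (not all equal)
t=6: [12, 12, 14, 14]  (not all equal)
t=7: [41, 41, 36, 36]  (not all equal)
t=8: [10, 10, 4, 4]  (not all equal)
t=9: [14, 14, 27, 27]  (not all equal)
t=10: [39, 39, 41, 41]  (not all equal)
t=11: [3, 3, 3, 3]  (all equal)

Answer: 11
Key observation: Synchronization is absorbing here: once all nodes are equal they stay equal, and step 11 is the first all-equal step.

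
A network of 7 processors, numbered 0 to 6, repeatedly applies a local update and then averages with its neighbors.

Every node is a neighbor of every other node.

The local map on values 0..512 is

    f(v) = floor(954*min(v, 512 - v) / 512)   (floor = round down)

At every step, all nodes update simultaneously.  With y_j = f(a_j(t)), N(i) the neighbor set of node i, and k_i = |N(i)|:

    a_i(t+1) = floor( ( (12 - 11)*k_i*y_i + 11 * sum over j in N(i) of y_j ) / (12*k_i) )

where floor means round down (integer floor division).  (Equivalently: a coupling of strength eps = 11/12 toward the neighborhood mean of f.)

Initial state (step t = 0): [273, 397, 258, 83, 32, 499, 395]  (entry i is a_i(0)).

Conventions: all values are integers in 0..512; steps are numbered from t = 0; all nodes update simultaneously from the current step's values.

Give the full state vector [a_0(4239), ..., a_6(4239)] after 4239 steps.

Simulating step by step:
t=0: [273, 397, 258, 83, 32, 499, 395]
t=1: [211, 227, 209, 231, 238, 240, 227]
t=2: [422, 420, 423, 420, 419, 419, 420]
t=3: [170, 170, 170, 170, 169, 169, 170]
t=4: [315, 315, 315, 315, 315, 315, 315]
t=5: [367, 367, 367, 367, 367, 367, 367]
t=6: [270, 270, 270, 270, 270, 270, 270]
t=7: [450, 450, 450, 450, 450, 450, 450]
t=8: [115, 115, 115, 115, 115, 115, 115]
t=9: [214, 214, 214, 214, 214, 214, 214]
t=10: [398, 398, 398, 398, 398, 398, 398]
t=11: [212, 212, 212, 212, 212, 212, 212]
t=12: [395, 395, 395, 395, 395, 395, 395]
t=13: [218, 218, 218, 218, 218, 218, 218]
t=14: [406, 406, 406, 406, 406, 406, 406]
t=15: [197, 197, 197, 197, 197, 197, 197]
t=16: [367, 367, 367, 367, 367, 367, 367]

Answer: [197, 197, 197, 197, 197, 197, 197]
Key observation: The state at step 5, [367, 367, 367, 367, 367, 367, 367], reappears at step 16: the system is in a cycle of period 11 from step 5 on.  Therefore the state at step 4239 equals the state at step 5 + ((4239 - 5) mod 11) = 15, which is [197, 197, 197, 197, 197, 197, 197].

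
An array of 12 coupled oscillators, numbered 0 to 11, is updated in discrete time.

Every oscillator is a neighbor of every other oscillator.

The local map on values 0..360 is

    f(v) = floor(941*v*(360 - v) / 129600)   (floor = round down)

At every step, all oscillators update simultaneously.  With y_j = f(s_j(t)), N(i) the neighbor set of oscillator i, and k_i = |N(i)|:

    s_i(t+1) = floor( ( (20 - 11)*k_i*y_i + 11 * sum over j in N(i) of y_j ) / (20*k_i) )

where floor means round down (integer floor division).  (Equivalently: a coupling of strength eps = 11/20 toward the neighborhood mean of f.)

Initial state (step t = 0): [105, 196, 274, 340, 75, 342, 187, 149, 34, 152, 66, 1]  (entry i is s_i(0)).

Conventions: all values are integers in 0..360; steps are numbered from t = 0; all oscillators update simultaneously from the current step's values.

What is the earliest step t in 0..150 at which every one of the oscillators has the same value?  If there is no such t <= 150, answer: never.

Simulating step by step:
t=0: [105, 196, 274, 340, 75, 342, 187, 149, 34, 152, 66, 1]  (not all equal)
t=1: [165, 181, 156, 107, 149, 105, 181, 179, 119, 179, 143, 88]  (not all equal)
t=2: [224, 225, 223, 209, 222, 209, 225, 225, 214, 225, 221, 200]  (not all equal)
t=3: [222, 222, 222, 225, 222, 225, 222, 222, 224, 222, 223, 226]  (not all equal)
t=4: [221, 221, 221, 220, 221, 220, 221, 221, 221, 221, 221, 220]  (not all equal)
t=5: [223, 223, 223, 223, 223, 223, 223, 223, 223, 223, 223, 223]  (all equal)

Answer: 5
Key observation: Synchronization is absorbing here: once all oscillators are equal they stay equal, and step 5 is the first all-equal step.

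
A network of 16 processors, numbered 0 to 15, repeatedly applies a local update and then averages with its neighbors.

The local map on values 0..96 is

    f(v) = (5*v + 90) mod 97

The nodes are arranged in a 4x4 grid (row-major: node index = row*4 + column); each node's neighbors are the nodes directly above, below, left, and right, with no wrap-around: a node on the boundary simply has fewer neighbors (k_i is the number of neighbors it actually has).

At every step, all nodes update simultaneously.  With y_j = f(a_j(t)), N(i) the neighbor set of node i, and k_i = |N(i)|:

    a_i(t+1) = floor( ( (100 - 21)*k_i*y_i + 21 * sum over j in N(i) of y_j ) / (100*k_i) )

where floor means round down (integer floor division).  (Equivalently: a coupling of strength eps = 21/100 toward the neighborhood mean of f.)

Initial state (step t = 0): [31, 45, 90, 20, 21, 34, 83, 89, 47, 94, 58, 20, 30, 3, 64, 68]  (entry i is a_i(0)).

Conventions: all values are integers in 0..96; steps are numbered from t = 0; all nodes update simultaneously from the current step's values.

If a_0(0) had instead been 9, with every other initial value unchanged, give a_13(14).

Simulating step by step:
t=0: [9, 45, 90, 20, 21, 34, 83, 89, 47, 94, 58, 20, 30, 3, 64, 68]
t=1: [32, 30, 53, 84, 10, 58, 29, 53, 35, 69, 81, 86, 40, 16, 27, 45]
t=2: [53, 50, 58, 33, 49, 79, 44, 57, 69, 49, 15, 34, 90, 69, 31, 25]
t=3: [60, 49, 79, 66, 42, 8, 27, 76, 47, 43, 63, 64, 53, 47, 49, 28]
t=4: [7, 37, 7, 33, 11, 31, 31, 70, 32, 17, 19, 26, 57, 35, 40, 35]
t=5: [35, 71, 35, 56, 47, 53, 51, 50, 58, 75, 82, 35, 79, 74, 91, 68]
t=6: [65, 59, 69, 75, 42, 62, 53, 52, 78, 73, 25, 63, 16, 66, 56, 46]
t=7: [32, 80, 53, 71, 16, 21, 57, 57, 83, 61, 28, 21, 70, 40, 68, 32]
t=8: [52, 12, 60, 60, 63, 9, 76, 76, 25, 13, 35, 13, 53, 82, 46, 48]
t=9: [53, 48, 11, 10, 21, 41, 74, 74, 26, 53, 68, 59, 54, 22, 31, 39]
t=10: [54, 38, 48, 46, 7, 12, 65, 71, 29, 54, 47, 88, 57, 17, 50, 87]
t=11: [66, 79, 40, 32, 33, 52, 30, 52, 45, 65, 36, 44, 78, 75, 49, 41]
t=12: [31, 13, 82, 60, 56, 53, 51, 55, 31, 33, 67, 24, 83, 72, 45, 9]
t=13: [54, 54, 19, 10, 74, 63, 52, 63, 51, 59, 37, 23, 27, 56, 28, 34]
t=14: [69, 66, 81, 44, 66, 28, 57, 21, 56, 86, 74, 20, 38, 73, 44, 57]

Answer: a_13(14) = 73
Key observation: This trace re-runs the system from the modified initial state.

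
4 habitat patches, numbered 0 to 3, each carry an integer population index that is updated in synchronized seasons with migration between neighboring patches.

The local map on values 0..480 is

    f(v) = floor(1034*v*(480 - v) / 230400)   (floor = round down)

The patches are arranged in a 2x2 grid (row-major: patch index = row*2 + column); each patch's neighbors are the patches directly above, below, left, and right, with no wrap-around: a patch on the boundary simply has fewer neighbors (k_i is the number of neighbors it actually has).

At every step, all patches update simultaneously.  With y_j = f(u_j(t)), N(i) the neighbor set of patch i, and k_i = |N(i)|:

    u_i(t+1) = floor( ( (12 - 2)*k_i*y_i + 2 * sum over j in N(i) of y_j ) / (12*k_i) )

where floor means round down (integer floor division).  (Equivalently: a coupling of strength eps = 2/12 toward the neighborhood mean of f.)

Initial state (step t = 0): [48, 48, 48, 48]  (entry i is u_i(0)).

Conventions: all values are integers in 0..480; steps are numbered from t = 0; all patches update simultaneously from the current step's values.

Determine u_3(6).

Simulating step by step:
t=0: [48, 48, 48, 48]
t=1: [93, 93, 93, 93]
t=2: [161, 161, 161, 161]
t=3: [230, 230, 230, 230]
t=4: [258, 258, 258, 258]
t=5: [257, 257, 257, 257]
t=6: [257, 257, 257, 257]

Answer: u_3(6) = 257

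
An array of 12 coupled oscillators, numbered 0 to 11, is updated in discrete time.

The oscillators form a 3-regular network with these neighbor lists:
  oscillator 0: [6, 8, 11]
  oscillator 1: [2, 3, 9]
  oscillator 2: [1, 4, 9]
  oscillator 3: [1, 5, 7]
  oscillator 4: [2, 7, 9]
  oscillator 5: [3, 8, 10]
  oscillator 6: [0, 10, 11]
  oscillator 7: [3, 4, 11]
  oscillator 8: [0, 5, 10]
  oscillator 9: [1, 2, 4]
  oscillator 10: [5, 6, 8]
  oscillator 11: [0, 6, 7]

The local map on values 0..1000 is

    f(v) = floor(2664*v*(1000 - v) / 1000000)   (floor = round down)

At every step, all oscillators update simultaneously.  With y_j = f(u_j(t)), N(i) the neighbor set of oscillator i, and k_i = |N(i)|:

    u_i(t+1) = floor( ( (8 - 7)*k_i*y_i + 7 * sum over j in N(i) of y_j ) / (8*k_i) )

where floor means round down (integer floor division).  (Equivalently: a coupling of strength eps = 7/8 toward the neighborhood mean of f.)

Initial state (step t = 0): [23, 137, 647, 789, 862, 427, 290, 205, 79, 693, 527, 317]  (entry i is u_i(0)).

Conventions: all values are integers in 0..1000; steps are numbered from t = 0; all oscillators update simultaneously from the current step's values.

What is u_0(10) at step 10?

Simulating step by step:
t=0: [23, 137, 647, 789, 862, 427, 290, 205, 79, 693, 527, 317]
t=1: [391, 510, 424, 463, 508, 460, 447, 443, 424, 431, 489, 375]
t=2: [642, 656, 659, 661, 654, 659, 643, 651, 652, 659, 657, 646]
t=3: [608, 597, 600, 600, 600, 599, 607, 602, 603, 600, 603, 609]
t=4: [635, 639, 639, 639, 638, 637, 635, 637, 636, 639, 637, 635]
t=5: [616, 614, 614, 614, 614, 615, 616, 615, 615, 614, 615, 616]
t=6: [630, 631, 631, 630, 630, 630, 630, 630, 630, 631, 630, 630]
t=7: [620, 620, 620, 620, 620, 620, 620, 620, 620, 620, 620, 620]
t=8: [627, 627, 627, 627, 627, 627, 627, 627, 627, 627, 627, 627]
t=9: [623, 623, 623, 623, 623, 623, 623, 623, 623, 623, 623, 623]
t=10: [625, 625, 625, 625, 625, 625, 625, 625, 625, 625, 625, 625]

Answer: u_0(10) = 625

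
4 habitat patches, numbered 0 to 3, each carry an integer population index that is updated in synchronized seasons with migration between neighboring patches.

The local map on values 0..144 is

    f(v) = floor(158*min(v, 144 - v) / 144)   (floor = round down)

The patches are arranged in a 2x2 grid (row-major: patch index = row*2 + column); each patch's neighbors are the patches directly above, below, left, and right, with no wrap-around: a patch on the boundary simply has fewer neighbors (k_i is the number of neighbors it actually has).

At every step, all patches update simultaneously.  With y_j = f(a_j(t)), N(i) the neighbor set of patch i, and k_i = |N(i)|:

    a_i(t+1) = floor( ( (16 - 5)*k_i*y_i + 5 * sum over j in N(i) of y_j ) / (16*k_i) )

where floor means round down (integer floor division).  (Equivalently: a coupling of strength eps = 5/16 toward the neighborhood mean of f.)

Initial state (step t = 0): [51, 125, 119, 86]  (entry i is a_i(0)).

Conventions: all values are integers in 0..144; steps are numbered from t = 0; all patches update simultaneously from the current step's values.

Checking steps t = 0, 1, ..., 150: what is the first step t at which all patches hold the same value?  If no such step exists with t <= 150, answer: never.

Simulating step by step:
t=0: [51, 125, 119, 86]  (not all equal)
t=1: [45, 32, 37, 50]  (not all equal)
t=2: [45, 40, 43, 48]  (not all equal)
t=3: [47, 45, 48, 49]  (not all equal)
t=4: [50, 49, 52, 52]  (not all equal)
t=5: [54, 53, 56, 56]  (not all equal)
t=6: [59, 58, 60, 60]  (not all equal)
t=7: [64, 63, 64, 64]  (not all equal)
t=8: [69, 69, 70, 69]  (not all equal)
t=9: [75, 75, 75, 75]  (all equal)

Answer: 9
Key observation: Synchronization is absorbing here: once all patches are equal they stay equal, and step 9 is the first all-equal step.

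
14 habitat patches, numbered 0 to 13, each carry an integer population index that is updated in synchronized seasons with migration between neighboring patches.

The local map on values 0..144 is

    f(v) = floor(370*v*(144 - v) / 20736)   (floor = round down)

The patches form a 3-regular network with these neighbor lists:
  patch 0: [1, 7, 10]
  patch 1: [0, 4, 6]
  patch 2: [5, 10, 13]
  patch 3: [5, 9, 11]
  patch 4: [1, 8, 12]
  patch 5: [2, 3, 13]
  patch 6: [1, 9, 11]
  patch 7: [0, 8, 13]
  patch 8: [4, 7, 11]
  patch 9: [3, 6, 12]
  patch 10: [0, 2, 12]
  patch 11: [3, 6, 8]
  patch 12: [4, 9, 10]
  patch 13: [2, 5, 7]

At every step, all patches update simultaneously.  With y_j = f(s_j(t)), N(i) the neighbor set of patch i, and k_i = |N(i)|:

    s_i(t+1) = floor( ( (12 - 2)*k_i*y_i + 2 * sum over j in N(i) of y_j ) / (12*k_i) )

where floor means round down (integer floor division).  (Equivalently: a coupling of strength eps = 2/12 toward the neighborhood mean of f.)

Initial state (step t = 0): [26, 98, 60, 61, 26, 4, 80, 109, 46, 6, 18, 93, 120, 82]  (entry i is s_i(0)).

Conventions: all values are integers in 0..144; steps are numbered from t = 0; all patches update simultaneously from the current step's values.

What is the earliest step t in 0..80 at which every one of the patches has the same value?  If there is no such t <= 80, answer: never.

Simulating step by step:
t=0: [26, 98, 60, 61, 26, 4, 80, 109, 46, 6, 18, 93, 120, 82]  (not all equal)
t=1: [55, 77, 81, 80, 56, 22, 85, 69, 78, 24, 44, 84, 48, 84]  (not all equal)
t=2: [87, 91, 87, 86, 87, 54, 87, 91, 90, 57, 79, 89, 80, 86]  (not all equal)
t=3: [87, 86, 88, 88, 87, 86, 87, 86, 86, 88, 90, 87, 90, 88]  (not all equal)
t=4: [88, 88, 87, 87, 88, 88, 88, 88, 88, 87, 86, 88, 86, 87]  (not all equal)
t=5: [87, 87, 88, 87, 87, 87, 87, 87, 87, 88, 88, 87, 88, 87]  (not all equal)
t=6: [87, 88, 87, 87, 87, 87, 87, 88, 88, 87, 87, 88, 87, 87]  (not all equal)
t=7: [87, 87, 88, 87, 87, 88, 87, 87, 87, 88, 88, 87, 88, 87]  (not all equal)
t=8: [87, 88, 87, 87, 87, 87, 87, 88, 88, 87, 87, 88, 87, 87]  (not all equal)

Answer: never
Key observation: The state at step 6 reappears at step 8 — the system is in a cycle of period 2 from step 6 on.  No step 0..8 is synchronized, and the cycle repeats forever, so no step up to 80 (or ever) has all patches equal.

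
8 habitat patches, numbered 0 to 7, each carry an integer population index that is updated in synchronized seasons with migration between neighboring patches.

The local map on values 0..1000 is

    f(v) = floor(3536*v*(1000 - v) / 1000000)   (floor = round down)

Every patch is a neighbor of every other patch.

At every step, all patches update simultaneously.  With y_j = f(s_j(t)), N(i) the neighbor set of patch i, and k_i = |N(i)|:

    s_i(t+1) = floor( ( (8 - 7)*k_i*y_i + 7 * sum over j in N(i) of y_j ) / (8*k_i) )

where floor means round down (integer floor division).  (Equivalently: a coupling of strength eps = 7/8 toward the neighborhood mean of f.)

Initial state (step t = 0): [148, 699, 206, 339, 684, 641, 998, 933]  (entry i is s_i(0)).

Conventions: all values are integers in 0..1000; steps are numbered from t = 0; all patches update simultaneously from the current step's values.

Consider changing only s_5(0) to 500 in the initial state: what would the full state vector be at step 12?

Simulating step by step:
t=0: [148, 699, 206, 339, 684, 500, 998, 933]
t=1: [554, 554, 554, 554, 554, 554, 554, 554]
t=2: [873, 873, 873, 873, 873, 873, 873, 873]
t=3: [392, 392, 392, 392, 392, 392, 392, 392]
t=4: [842, 842, 842, 842, 842, 842, 842, 842]
t=5: [470, 470, 470, 470, 470, 470, 470, 470]
t=6: [880, 880, 880, 880, 880, 880, 880, 880]
t=7: [373, 373, 373, 373, 373, 373, 373, 373]
t=8: [826, 826, 826, 826, 826, 826, 826, 826]
t=9: [508, 508, 508, 508, 508, 508, 508, 508]
t=10: [883, 883, 883, 883, 883, 883, 883, 883]
t=11: [365, 365, 365, 365, 365, 365, 365, 365]
t=12: [819, 819, 819, 819, 819, 819, 819, 819]

Answer: [819, 819, 819, 819, 819, 819, 819, 819]
Key observation: This trace re-runs the system from the modified initial state.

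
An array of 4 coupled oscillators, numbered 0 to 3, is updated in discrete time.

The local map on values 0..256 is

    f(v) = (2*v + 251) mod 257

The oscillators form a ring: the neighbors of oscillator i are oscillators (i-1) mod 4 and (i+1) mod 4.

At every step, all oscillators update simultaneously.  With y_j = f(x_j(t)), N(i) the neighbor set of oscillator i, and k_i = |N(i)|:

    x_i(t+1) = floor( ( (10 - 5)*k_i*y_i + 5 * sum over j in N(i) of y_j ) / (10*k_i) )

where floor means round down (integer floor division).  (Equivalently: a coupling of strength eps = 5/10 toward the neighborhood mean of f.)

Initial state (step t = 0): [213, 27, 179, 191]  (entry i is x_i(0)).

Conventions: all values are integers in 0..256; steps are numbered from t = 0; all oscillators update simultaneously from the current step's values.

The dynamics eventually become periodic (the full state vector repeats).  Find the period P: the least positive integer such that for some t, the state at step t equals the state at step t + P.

Answer: 6
Key observation: The state at step 7, [121, 85, 87, 123], reappears at step 13 — and no state repeats earlier — so the cycle the system enters has period 6.

Derivation:
t=0: [213, 27, 179, 191]
t=1: [123, 88, 89, 124]
t=2: [223, 188, 189, 224]
t=3: [166, 131, 132, 167]
t=4: [116, 145, 82, 53]
t=5: [144, 109, 110, 146]
t=6: [72, 165, 167, 74]
t=7: [121, 85, 87, 123]
t=8: [219, 183, 185, 221]
t=9: [158, 122, 124, 160]
t=10: [100, 192, 194, 102]
t=11: [176, 140, 142, 178]
t=12: [72, 36, 38, 74]
t=13: [121, 85, 87, 123]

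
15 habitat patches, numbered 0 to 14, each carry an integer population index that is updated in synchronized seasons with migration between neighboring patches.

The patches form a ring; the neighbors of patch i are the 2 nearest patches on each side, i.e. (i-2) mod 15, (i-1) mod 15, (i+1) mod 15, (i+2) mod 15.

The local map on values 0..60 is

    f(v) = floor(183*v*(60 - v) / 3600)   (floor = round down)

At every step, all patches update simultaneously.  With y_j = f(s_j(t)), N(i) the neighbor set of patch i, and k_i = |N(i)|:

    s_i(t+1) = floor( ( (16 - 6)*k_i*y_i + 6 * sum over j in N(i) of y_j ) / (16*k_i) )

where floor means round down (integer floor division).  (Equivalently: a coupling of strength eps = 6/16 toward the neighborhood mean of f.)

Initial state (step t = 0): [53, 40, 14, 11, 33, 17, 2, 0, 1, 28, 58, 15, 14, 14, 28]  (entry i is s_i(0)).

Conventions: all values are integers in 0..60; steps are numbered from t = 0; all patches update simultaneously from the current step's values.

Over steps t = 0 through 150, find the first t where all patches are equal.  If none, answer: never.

Simulating step by step:
t=0: [53, 40, 14, 11, 33, 17, 2, 0, 1, 28, 58, 15, 14, 14, 28]  (not all equal)
t=1: [25, 36, 32, 31, 37, 30, 11, 8, 6, 31, 13, 31, 30, 32, 39]  (not all equal)
t=2: [43, 43, 44, 44, 42, 40, 28, 25, 21, 38, 33, 43, 43, 44, 42]  (not all equal)
t=3: [36, 36, 35, 35, 38, 40, 43, 43, 42, 41, 42, 38, 37, 35, 37]  (not all equal)
t=4: [43, 43, 43, 43, 41, 40, 37, 37, 37, 38, 38, 41, 42, 43, 43]  (not all equal)
t=5: [37, 37, 37, 37, 39, 40, 42, 42, 42, 41, 41, 39, 38, 37, 37]  (not all equal)
t=6: [43, 43, 42, 42, 41, 40, 38, 38, 38, 39, 39, 40, 41, 42, 42]  (not all equal)
t=7: [37, 37, 37, 38, 39, 40, 41, 41, 41, 41, 40, 39, 39, 38, 37]  (not all equal)
t=8: [42, 42, 42, 41, 41, 40, 39, 39, 39, 39, 40, 40, 41, 42, 42]  (not all equal)
t=9: [38, 38, 38, 38, 39, 40, 40, 40, 40, 40, 40, 39, 39, 38, 38]  (not all equal)
t=10: [42, 42, 41, 41, 41, 40, 40, 40, 40, 40, 40, 40, 41, 41, 41]  (not all equal)
t=11: [38, 38, 38, 39, 39, 39, 39, 40, 40, 40, 39, 39, 39, 39, 38]  (not all equal)
t=12: [41, 41, 41, 41, 41, 40, 40, 40, 40, 40, 40, 40, 41, 41, 41]  (not all equal)
t=13: [39, 39, 39, 39, 39, 39, 39, 40, 40, 40, 39, 39, 39, 39, 39]  (not all equal)
t=14: [41, 41, 41, 41, 41, 40, 40, 40, 40, 40, 40, 40, 41, 41, 41]  (not all equal)

Answer: never
Key observation: The state at step 12 reappears at step 14 — the system is in a cycle of period 2 from step 12 on.  No step 0..14 is synchronized, and the cycle repeats forever, so no step up to 150 (or ever) has all patches equal.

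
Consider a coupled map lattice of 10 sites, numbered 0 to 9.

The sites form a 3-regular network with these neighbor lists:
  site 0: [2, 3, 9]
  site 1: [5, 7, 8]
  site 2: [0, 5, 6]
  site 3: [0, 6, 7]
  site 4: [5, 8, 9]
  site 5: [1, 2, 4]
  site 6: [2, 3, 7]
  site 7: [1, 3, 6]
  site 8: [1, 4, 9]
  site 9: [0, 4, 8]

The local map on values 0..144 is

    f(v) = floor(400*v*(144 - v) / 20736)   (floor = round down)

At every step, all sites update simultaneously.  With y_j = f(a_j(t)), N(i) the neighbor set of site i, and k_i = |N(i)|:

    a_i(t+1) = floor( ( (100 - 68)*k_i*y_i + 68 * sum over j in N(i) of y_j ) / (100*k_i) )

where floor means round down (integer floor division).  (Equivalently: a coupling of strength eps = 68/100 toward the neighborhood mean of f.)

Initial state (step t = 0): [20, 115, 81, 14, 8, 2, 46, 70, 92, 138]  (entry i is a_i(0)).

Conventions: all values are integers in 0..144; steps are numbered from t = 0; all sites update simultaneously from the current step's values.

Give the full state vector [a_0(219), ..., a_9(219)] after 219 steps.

Simulating step by step:
t=0: [20, 115, 81, 14, 8, 2, 46, 70, 92, 138]
t=1: [48, 64, 62, 63, 31, 42, 80, 73, 51, 40]
t=2: [90, 93, 92, 95, 78, 85, 98, 98, 84, 81]
t=3: [93, 92, 91, 88, 97, 94, 88, 87, 96, 96]
t=4: [91, 91, 92, 94, 88, 90, 94, 94, 88, 88]
t=5: [92, 92, 92, 90, 94, 93, 90, 90, 94, 94]
t=6: [91, 91, 92, 92, 90, 91, 92, 92, 90, 90]
t=7: [92, 92, 92, 92, 93, 92, 92, 92, 93, 93]
t=8: [91, 91, 92, 92, 91, 91, 92, 92, 91, 91]
t=9: [92, 92, 92, 92, 93, 92, 92, 92, 93, 93]

Answer: [92, 92, 92, 92, 93, 92, 92, 92, 93, 93]
Key observation: The state at step 7, [92, 92, 92, 92, 93, 92, 92, 92, 93, 93], reappears at step 9: the system is in a cycle of period 2 from step 7 on.  Therefore the state at step 219 equals the state at step 7 + ((219 - 7) mod 2) = 7, which is [92, 92, 92, 92, 93, 92, 92, 92, 93, 93].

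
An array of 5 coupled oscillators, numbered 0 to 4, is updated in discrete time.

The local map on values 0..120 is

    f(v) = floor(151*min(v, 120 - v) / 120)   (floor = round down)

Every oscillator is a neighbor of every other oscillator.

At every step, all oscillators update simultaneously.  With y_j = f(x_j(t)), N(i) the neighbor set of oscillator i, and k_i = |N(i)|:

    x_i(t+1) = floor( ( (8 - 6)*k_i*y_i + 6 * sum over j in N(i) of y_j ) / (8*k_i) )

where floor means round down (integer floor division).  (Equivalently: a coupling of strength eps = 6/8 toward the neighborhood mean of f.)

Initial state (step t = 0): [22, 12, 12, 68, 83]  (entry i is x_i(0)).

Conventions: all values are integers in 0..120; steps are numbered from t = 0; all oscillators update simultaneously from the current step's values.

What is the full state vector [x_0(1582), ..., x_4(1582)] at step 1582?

Answer: [56, 56, 56, 56, 56]
Key observation: The state at step 5, [70, 70, 70, 70, 70], reappears at step 11: the system is in a cycle of period 6 from step 5 on.  Therefore the state at step 1582 equals the state at step 5 + ((1582 - 5) mod 6) = 10, which is [56, 56, 56, 56, 56].

Derivation:
t=0: [22, 12, 12, 68, 83]
t=1: [33, 32, 32, 35, 34]
t=2: [41, 41, 41, 41, 41]
t=3: [51, 51, 51, 51, 51]
t=4: [64, 64, 64, 64, 64]
t=5: [70, 70, 70, 70, 70]
t=6: [62, 62, 62, 62, 62]
t=7: [72, 72, 72, 72, 72]
t=8: [60, 60, 60, 60, 60]
t=9: [75, 75, 75, 75, 75]
t=10: [56, 56, 56, 56, 56]
t=11: [70, 70, 70, 70, 70]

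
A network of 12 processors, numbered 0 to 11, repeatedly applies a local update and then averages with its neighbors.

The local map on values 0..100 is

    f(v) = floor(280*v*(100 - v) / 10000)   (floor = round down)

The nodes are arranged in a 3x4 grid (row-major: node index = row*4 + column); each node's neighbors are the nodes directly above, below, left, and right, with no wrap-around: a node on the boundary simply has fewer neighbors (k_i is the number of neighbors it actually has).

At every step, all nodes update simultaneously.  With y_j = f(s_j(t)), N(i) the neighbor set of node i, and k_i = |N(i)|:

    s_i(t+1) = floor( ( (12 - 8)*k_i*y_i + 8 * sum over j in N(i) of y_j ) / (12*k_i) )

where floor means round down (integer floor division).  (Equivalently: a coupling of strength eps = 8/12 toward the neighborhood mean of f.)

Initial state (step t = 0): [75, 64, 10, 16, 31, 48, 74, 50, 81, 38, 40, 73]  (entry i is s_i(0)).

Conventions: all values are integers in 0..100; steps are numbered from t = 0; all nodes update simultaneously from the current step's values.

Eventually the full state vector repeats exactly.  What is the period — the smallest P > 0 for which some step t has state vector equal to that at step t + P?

Answer: 2
Key observation: The state at step 6, [65, 65, 65, 65, 65, 65, 65, 65, 65, 65, 65, 65], reappears at step 8 — and no state repeats earlier — so the cycle the system enters has period 2.

Derivation:
t=0: [75, 64, 10, 16, 31, 48, 74, 50, 81, 38, 40, 73]
t=1: [58, 53, 42, 44, 56, 63, 56, 55, 55, 61, 60, 64]
t=2: [68, 67, 68, 68, 67, 66, 67, 67, 67, 66, 66, 66]
t=3: [60, 60, 60, 60, 61, 61, 61, 61, 61, 61, 61, 61]
t=4: [66, 66, 66, 66, 66, 66, 66, 66, 66, 66, 66, 66]
t=5: [62, 62, 62, 62, 62, 62, 62, 62, 62, 62, 62, 62]
t=6: [65, 65, 65, 65, 65, 65, 65, 65, 65, 65, 65, 65]
t=7: [63, 63, 63, 63, 63, 63, 63, 63, 63, 63, 63, 63]
t=8: [65, 65, 65, 65, 65, 65, 65, 65, 65, 65, 65, 65]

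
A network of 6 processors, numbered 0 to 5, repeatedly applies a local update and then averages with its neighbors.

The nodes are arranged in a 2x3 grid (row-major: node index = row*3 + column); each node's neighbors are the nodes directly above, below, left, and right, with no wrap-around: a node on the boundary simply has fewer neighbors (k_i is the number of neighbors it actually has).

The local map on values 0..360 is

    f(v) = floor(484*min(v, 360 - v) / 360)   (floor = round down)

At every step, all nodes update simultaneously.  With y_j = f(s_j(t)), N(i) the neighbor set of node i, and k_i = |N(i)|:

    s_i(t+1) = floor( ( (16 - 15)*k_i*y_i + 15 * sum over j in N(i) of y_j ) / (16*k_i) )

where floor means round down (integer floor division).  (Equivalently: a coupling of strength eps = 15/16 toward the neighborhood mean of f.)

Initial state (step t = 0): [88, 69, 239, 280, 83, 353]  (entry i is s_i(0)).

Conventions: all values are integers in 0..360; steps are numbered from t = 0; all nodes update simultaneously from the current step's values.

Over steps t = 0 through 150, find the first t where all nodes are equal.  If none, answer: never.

Simulating step by step:
t=0: [88, 69, 239, 280, 83, 353]  (not all equal)
t=1: [100, 127, 57, 114, 71, 128]  (not all equal)
t=2: [159, 105, 165, 116, 160, 90]  (not all equal)
t=3: [152, 211, 136, 210, 143, 211]  (not all equal)
t=4: [200, 193, 198, 198, 199, 187]  (not all equal)
t=5: [220, 216, 227, 215, 223, 217]  (not all equal)
t=6: [193, 183, 191, 186, 192, 181]  (not all equal)
t=7: [234, 226, 237, 225, 235, 226]  (not all equal)
t=8: [179, 168, 179, 169, 179, 167]  (not all equal)
t=9: [226, 239, 225, 239, 226, 239]  (not all equal)
t=10: [163, 179, 163, 178, 163, 179]  (not all equal)
t=11: [238, 220, 238, 220, 238, 220]  (not all equal)
t=12: [186, 165, 186, 165, 186, 165]  (not all equal)
t=13: [221, 232, 221, 232, 221, 232]  (not all equal)
t=14: [172, 185, 172, 185, 172, 185]  (not all equal)
t=15: [234, 231, 234, 231, 234, 231]  (not all equal)
t=16: [172, 169, 172, 169, 172, 169]  (not all equal)
t=17: [227, 230, 227, 230, 227, 230]  (not all equal)
t=18: [174, 177, 174, 177, 174, 177]  (not all equal)
t=19: [236, 233, 236, 233, 236, 233]  (not all equal)
t=20: [169, 166, 169, 166, 169, 166]  (not all equal)
t=21: [223, 226, 223, 226, 223, 226]  (not all equal)
t=22: [180, 183, 180, 183, 180, 183]  (not all equal)
t=23: [237, 241, 237, 241, 237, 241]  (not all equal)
t=24: [159, 164, 159, 164, 159, 164]  (not all equal)
t=25: [219, 213, 219, 213, 219, 213]  (not all equal)
t=26: [196, 189, 196, 189, 196, 189]  (not all equal)
t=27: [228, 220, 228, 220, 228, 220]  (not all equal)
t=28: [187, 177, 187, 177, 187, 177]  (not all equal)
t=29: [236, 232, 236, 232, 236, 232]  (not all equal)
t=30: [171, 166, 171, 166, 171, 166]  (not all equal)
t=31: [223, 228, 223, 228, 223, 228]  (not all equal)
t=32: [177, 183, 177, 183, 177, 183]  (not all equal)
t=33: [237, 237, 237, 237, 237, 237]  (all equal)

Answer: 33
Key observation: Synchronization is absorbing here: once all nodes are equal they stay equal, and step 33 is the first all-equal step.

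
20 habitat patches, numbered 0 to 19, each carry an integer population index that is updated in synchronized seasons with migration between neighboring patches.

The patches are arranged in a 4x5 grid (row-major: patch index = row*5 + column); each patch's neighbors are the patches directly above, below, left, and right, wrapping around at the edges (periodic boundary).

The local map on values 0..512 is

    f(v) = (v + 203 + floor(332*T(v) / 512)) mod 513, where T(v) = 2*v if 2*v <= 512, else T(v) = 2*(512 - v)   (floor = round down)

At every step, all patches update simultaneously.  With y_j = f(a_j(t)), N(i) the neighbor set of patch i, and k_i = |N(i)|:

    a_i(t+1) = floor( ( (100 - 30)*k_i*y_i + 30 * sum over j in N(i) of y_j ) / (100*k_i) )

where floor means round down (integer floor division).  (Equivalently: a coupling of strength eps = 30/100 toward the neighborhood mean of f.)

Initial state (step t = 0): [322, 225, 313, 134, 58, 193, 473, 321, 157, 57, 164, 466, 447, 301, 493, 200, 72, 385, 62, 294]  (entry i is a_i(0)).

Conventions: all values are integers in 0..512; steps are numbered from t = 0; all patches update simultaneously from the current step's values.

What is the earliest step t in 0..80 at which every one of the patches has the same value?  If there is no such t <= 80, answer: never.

Answer: never
Key observation: The state at step 27 reappears at step 29 — the system is in a cycle of period 2 from step 27 on.  No step 0..29 is synchronized, and the cycle repeats forever, so no step up to 80 (or ever) has all patches equal.

Derivation:
t=0: [322, 225, 313, 134, 58, 193, 473, 321, 157, 57, 164, 466, 447, 301, 493, 200, 72, 385, 62, 294]  (not all equal)
t=1: [242, 226, 273, 431, 337, 158, 210, 236, 137, 287, 99, 215, 227, 246, 214, 176, 318, 256, 337, 263]  (not all equal)
t=2: [217, 217, 261, 216, 253, 120, 171, 211, 76, 224, 339, 208, 218, 227, 218, 156, 238, 269, 254, 251]  (not all equal)
t=3: [205, 190, 254, 219, 253, 389, 132, 191, 322, 241, 243, 173, 194, 224, 203, 104, 215, 264, 261, 244]  (not all equal)
t=4: [192, 172, 245, 215, 253, 253, 397, 177, 238, 239, 242, 141, 146, 204, 180, 371, 197, 257, 262, 260]  (not all equal)
t=5: [156, 116, 224, 205, 251, 253, 200, 123, 215, 232, 218, 57, 58, 158, 140, 229, 145, 246, 260, 260]  (not all equal)
t=6: [125, 360, 245, 181, 239, 235, 221, 404, 197, 210, 195, 285, 319, 96, 63, 190, 111, 241, 248, 250]  (not all equal)
t=7: [406, 277, 238, 140, 243, 235, 211, 227, 169, 192, 168, 267, 268, 371, 317, 189, 386, 262, 258, 257]  (not all equal)
t=8: [228, 255, 222, 70, 222, 206, 195, 204, 99, 152, 118, 248, 267, 236, 235, 148, 238, 270, 254, 262]  (not all equal)
t=9: [199, 251, 219, 336, 206, 178, 160, 188, 360, 103, 382, 265, 260, 252, 236, 110, 227, 264, 276, 247]  (not all equal)
t=10: [176, 231, 203, 243, 196, 134, 96, 142, 254, 362, 247, 251, 263, 264, 252, 382, 243, 263, 269, 264]  (not all equal)
t=11: [149, 223, 166, 236, 162, 433, 372, 95, 249, 261, 276, 276, 254, 274, 266, 233, 248, 263, 272, 261]  (not all equal)
t=12: [75, 186, 134, 212, 104, 219, 254, 358, 272, 254, 265, 268, 284, 271, 274, 220, 254, 258, 270, 255]  (not all equal)
t=13: [333, 189, 418, 235, 391, 224, 253, 272, 263, 279, 262, 273, 268, 272, 272, 226, 255, 293, 266, 281]  (not all equal)
t=14: [236, 164, 227, 236, 242, 223, 255, 269, 270, 263, 265, 272, 273, 273, 272, 227, 257, 265, 270, 263]  (not all equal)
t=15: [216, 120, 211, 237, 247, 220, 253, 269, 270, 266, 264, 273, 272, 272, 273, 227, 255, 269, 270, 267]  (not all equal)
t=16: [215, 402, 216, 237, 252, 212, 281, 266, 270, 267, 263, 272, 273, 272, 272, 223, 285, 266, 270, 267]  (not all equal)
t=17: [194, 231, 206, 238, 259, 198, 260, 267, 270, 266, 261, 272, 272, 272, 273, 216, 262, 267, 270, 268]  (not all equal)
t=18: [156, 217, 189, 239, 262, 172, 261, 265, 270, 264, 258, 273, 273, 272, 272, 202, 264, 265, 270, 267]  (not all equal)
t=19: [86, 185, 160, 237, 255, 125, 254, 263, 270, 260, 252, 272, 272, 272, 273, 172, 259, 263, 270, 264]  (not all equal)
t=20: [352, 155, 107, 229, 281, 434, 277, 258, 270, 291, 271, 272, 273, 272, 272, 151, 249, 258, 270, 260]  (not all equal)
t=21: [217, 124, 374, 245, 264, 237, 251, 288, 268, 264, 251, 271, 272, 272, 272, 104, 230, 287, 269, 257]  (not all equal)
t=22: [239, 409, 265, 256, 266, 238, 280, 266, 271, 271, 277, 267, 272, 273, 272, 379, 262, 263, 272, 288]  (not all equal)
t=23: [240, 241, 272, 276, 271, 244, 265, 274, 273, 270, 266, 273, 273, 272, 272, 247, 269, 274, 273, 267]  (not all equal)
t=24: [245, 249, 270, 272, 270, 254, 270, 272, 272, 271, 271, 272, 272, 272, 273, 259, 270, 272, 272, 272]  (not all equal)
t=25: [257, 263, 272, 273, 271, 271, 272, 273, 273, 272, 273, 273, 273, 272, 272, 274, 272, 273, 273, 273]  (not all equal)
t=26: [275, 274, 272, 272, 273, 273, 273, 272, 272, 272, 272, 272, 272, 272, 272, 272, 272, 272, 272, 272]  (not all equal)
t=27: [272, 272, 272, 272, 272, 272, 272, 272, 273, 272, 272, 272, 273, 273, 273, 272, 272, 273, 273, 272]  (not all equal)
t=28: [273, 273, 272, 272, 273, 273, 273, 272, 272, 272, 272, 272, 272, 272, 272, 273, 272, 272, 272, 272]  (not all equal)
t=29: [272, 272, 272, 272, 272, 272, 272, 272, 273, 272, 272, 272, 273, 273, 273, 272, 272, 273, 273, 272]  (not all equal)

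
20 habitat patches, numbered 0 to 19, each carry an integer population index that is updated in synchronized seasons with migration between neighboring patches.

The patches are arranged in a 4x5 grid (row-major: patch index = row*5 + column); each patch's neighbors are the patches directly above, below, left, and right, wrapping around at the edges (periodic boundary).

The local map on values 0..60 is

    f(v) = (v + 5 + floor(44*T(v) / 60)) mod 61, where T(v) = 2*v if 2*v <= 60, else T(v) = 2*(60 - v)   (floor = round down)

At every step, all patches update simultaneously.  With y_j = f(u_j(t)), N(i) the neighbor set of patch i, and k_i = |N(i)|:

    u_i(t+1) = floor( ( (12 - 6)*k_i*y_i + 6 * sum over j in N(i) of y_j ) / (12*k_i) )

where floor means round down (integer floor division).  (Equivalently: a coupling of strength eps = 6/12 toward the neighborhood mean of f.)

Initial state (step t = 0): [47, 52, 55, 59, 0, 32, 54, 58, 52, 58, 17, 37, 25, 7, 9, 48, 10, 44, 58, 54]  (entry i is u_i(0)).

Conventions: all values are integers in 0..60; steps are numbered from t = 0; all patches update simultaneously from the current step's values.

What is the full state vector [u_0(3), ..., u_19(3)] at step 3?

Simulating step by step:
t=0: [47, 52, 55, 59, 0, 32, 54, 58, 52, 58, 17, 37, 25, 7, 9, 48, 10, 44, 58, 54]
t=1: [9, 9, 6, 4, 5, 16, 8, 5, 7, 9, 31, 17, 8, 16, 23, 15, 19, 11, 7, 8]
t=2: [29, 28, 20, 17, 20, 33, 28, 19, 23, 23, 25, 37, 29, 30, 14, 35, 43, 30, 25, 22]
t=3: [19, 18, 43, 37, 42, 12, 18, 35, 14, 13, 13, 12, 20, 16, 29, 18, 13, 19, 20, 43]

Answer: [19, 18, 43, 37, 42, 12, 18, 35, 14, 13, 13, 12, 20, 16, 29, 18, 13, 19, 20, 43]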